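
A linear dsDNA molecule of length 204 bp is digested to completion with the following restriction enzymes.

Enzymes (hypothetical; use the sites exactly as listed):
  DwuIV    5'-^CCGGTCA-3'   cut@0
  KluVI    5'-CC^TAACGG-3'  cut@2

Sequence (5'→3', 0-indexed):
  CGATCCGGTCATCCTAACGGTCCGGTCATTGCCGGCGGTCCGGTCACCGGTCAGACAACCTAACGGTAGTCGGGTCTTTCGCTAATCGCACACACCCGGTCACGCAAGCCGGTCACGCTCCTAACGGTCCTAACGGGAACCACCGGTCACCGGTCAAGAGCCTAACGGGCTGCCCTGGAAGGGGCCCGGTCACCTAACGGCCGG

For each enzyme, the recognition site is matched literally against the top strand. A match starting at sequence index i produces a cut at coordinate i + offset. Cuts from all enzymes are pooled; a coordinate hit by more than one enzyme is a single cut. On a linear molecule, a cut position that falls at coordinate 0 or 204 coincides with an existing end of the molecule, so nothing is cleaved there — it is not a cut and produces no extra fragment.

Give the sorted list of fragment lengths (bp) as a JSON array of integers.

[4,7,7,7,9,9,10,10,12,13,13,13,14,18,23,35]

Per-enzyme occurrences:
  DwuIV (CCGGTCA, off=0): starts [4, 21, 39, 46, 95, 108, 142, 149, 185] → cuts [4, 21, 39, 46, 95, 108, 142, 149, 185]
  KluVI (CCTAACGG, off=2): starts [12, 58, 119, 128, 160, 192] → cuts [14, 60, 121, 130, 162, 194]

All cut coordinates (distinct, sorted): [4, 14, 21, 39, 46, 60, 95, 108, 121, 130, 142, 149, 162, 185, 194]

Fragments:
  [0,4): 4 bp
  [4,14): 10 bp
  [14,21): 7 bp
  [21,39): 18 bp
  [39,46): 7 bp
  [46,60): 14 bp
  [60,95): 35 bp
  [95,108): 13 bp
  [108,121): 13 bp
  [121,130): 9 bp
  [130,142): 12 bp
  [142,149): 7 bp
  [149,162): 13 bp
  [162,185): 23 bp
  [185,194): 9 bp
  [194,204): 10 bp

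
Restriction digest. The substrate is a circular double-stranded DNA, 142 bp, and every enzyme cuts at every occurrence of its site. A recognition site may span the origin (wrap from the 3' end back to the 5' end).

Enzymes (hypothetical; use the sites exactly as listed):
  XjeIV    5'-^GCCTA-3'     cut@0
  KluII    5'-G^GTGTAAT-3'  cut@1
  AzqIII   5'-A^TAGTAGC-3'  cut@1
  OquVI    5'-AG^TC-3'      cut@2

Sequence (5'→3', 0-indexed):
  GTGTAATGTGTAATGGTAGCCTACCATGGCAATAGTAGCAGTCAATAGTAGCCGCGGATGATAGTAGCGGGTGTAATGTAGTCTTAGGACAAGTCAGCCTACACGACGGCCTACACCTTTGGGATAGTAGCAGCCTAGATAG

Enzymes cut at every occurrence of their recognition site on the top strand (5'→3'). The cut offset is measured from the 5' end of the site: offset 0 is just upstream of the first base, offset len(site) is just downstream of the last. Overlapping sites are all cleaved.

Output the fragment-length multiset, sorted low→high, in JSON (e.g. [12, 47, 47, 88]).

Site scan:
  XjeIV GCCTA/0: at [18, 96, 108, 132] ⇒ [18, 96, 108, 132]
  KluII GGTGTAAT/1: at [69, 141] ⇒ [0, 70]
  AzqIII ATAGTAGC/1: at [31, 44, 60, 123] ⇒ [32, 45, 61, 124]
  OquVI AGTC/2: at [39, 79, 91] ⇒ [41, 81, 93]

Pooled cuts: [0, 18, 32, 41, 45, 61, 70, 81, 93, 96, 108, 124, 132]

Fragment lengths:
  0→18: 18 bp
  18→32: 14 bp
  32→41: 9 bp
  41→45: 4 bp
  45→61: 16 bp
  61→70: 9 bp
  70→81: 11 bp
  81→93: 12 bp
  93→96: 3 bp
  96→108: 12 bp
  108→124: 16 bp
  124→132: 8 bp
  132→0 (wrap): 142-132+0 = 10 bp

[3,4,8,9,9,10,11,12,12,14,16,16,18]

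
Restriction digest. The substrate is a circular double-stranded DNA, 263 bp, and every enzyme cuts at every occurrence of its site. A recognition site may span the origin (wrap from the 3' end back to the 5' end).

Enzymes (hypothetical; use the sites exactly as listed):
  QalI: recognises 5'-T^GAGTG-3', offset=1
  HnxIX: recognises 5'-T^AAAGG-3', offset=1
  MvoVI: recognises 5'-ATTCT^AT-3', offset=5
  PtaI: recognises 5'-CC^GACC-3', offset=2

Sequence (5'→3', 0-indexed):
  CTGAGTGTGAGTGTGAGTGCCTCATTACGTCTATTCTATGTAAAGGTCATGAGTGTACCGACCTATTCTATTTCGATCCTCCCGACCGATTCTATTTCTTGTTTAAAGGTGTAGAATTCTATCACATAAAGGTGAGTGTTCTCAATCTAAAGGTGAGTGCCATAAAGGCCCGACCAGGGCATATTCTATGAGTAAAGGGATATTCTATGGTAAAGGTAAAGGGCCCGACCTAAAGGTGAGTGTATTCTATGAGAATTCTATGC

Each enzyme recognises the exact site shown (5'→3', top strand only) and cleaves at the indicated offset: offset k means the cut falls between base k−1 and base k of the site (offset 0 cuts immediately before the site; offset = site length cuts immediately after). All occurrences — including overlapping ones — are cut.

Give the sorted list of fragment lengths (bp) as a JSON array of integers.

Scan for sites:
  QalI (TGAGTG, off=1): starts [1, 7, 13, 49, 132, 153, 236] → cuts [2, 8, 14, 50, 133, 154, 237]
  HnxIX (TAAAGG, off=1): starts [40, 103, 126, 147, 162, 192, 210, 216, 230] → cuts [41, 104, 127, 148, 163, 193, 211, 217, 231]
  MvoVI (ATTCTAT, off=5): starts [32, 64, 88, 115, 182, 201, 243, 254] → cuts [37, 69, 93, 120, 187, 206, 248, 259]
  PtaI (CCGACC, off=2): starts [57, 81, 169, 224] → cuts [59, 83, 171, 226]

Pooled cuts: [2, 8, 14, 37, 41, 50, 59, 69, 83, 93, 104, 120, 127, 133, 148, 154, 163, 171, 187, 193, 206, 211, 217, 226, 231, 237, 248, 259]

Fragments:
  2→8: 6 bp
  8→14: 6 bp
  14→37: 23 bp
  37→41: 4 bp
  41→50: 9 bp
  50→59: 9 bp
  59→69: 10 bp
  69→83: 14 bp
  83→93: 10 bp
  93→104: 11 bp
  104→120: 16 bp
  120→127: 7 bp
  127→133: 6 bp
  133→148: 15 bp
  148→154: 6 bp
  154→163: 9 bp
  163→171: 8 bp
  171→187: 16 bp
  187→193: 6 bp
  193→206: 13 bp
  206→211: 5 bp
  211→217: 6 bp
  217→226: 9 bp
  226→231: 5 bp
  231→237: 6 bp
  237→248: 11 bp
  248→259: 11 bp
  259→2 (wrap): 263-259+2 = 6 bp

[4,5,5,6,6,6,6,6,6,6,6,7,8,9,9,9,9,10,10,11,11,11,13,14,15,16,16,23]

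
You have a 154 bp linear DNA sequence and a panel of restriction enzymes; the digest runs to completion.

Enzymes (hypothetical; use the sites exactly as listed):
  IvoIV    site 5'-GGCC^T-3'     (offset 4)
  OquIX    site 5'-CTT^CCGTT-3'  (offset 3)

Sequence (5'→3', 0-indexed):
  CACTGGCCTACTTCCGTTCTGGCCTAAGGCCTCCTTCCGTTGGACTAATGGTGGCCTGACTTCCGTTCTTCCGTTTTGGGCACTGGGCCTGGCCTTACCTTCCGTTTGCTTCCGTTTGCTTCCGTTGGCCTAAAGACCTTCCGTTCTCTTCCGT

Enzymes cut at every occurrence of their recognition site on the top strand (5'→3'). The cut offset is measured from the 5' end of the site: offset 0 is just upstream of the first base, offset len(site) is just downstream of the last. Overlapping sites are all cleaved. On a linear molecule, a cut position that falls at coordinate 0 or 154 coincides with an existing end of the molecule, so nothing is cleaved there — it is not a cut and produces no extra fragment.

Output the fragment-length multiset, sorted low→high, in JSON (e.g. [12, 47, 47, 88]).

Scan for sites:
  IvoIV (GGCCT, off=4): starts [4, 20, 27, 52, 85, 90, 126] → cuts [8, 24, 31, 56, 89, 94, 130]
  OquIX (CTTCCGTT, off=3): starts [10, 33, 59, 67, 98, 108, 118, 137] → cuts [13, 36, 62, 70, 101, 111, 121, 140]

Pooled cuts: [8, 13, 24, 31, 36, 56, 62, 70, 89, 94, 101, 111, 121, 130, 140]

Fragments:
  [0,8): 8 bp
  [8,13): 5 bp
  [13,24): 11 bp
  [24,31): 7 bp
  [31,36): 5 bp
  [36,56): 20 bp
  [56,62): 6 bp
  [62,70): 8 bp
  [70,89): 19 bp
  [89,94): 5 bp
  [94,101): 7 bp
  [101,111): 10 bp
  [111,121): 10 bp
  [121,130): 9 bp
  [130,140): 10 bp
  [140,154): 14 bp

[5,5,5,6,7,7,8,8,9,10,10,10,11,14,19,20]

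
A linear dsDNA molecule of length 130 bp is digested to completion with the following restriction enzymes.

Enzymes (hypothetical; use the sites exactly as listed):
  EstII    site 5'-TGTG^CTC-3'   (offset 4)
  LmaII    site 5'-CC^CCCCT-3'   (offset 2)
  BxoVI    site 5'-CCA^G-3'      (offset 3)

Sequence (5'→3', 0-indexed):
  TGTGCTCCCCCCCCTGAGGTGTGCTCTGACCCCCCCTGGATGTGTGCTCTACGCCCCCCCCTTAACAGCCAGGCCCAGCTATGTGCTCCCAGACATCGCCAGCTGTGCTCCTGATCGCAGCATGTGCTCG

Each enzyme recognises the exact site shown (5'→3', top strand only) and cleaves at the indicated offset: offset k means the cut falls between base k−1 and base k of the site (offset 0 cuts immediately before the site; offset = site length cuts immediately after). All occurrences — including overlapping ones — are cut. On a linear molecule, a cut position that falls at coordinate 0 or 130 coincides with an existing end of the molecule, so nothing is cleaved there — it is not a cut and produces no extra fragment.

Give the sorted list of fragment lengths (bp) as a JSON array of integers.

Scan for sites:
  EstII (TGTGCTC, off=4): starts [0, 19, 42, 81, 103, 122] → cuts [4, 23, 46, 85, 107, 126]
  LmaII (CCCCCCT, off=2): starts [8, 30, 55] → cuts [10, 32, 57]
  BxoVI (CCAG, off=3): starts [68, 74, 88, 98] → cuts [71, 77, 91, 101]

All cut coordinates (distinct, sorted): [4, 10, 23, 32, 46, 57, 71, 77, 85, 91, 101, 107, 126]

Fragment lengths:
  [0,4): 4 bp
  [4,10): 6 bp
  [10,23): 13 bp
  [23,32): 9 bp
  [32,46): 14 bp
  [46,57): 11 bp
  [57,71): 14 bp
  [71,77): 6 bp
  [77,85): 8 bp
  [85,91): 6 bp
  [91,101): 10 bp
  [101,107): 6 bp
  [107,126): 19 bp
  [126,130): 4 bp

[4,4,6,6,6,6,8,9,10,11,13,14,14,19]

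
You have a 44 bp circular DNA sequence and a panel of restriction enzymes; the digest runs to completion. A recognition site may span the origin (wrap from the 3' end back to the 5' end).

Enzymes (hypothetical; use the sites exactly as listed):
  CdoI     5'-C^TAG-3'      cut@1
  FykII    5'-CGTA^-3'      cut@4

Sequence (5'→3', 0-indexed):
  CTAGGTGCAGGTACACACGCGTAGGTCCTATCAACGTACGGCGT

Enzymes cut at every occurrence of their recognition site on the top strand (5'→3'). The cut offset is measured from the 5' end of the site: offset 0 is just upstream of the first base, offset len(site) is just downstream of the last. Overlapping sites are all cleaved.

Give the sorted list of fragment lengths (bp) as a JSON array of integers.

Scan for sites:
  CdoI (CTAG, off=1): starts [0] → cuts [1]
  FykII (CGTA, off=4): starts [19, 34] → cuts [23, 38]

All cut coordinates (distinct, sorted): [1, 23, 38]

Fragments:
  1→23: 22 bp
  23→38: 15 bp
  38→1 (wrap): 44-38+1 = 7 bp

[7,15,22]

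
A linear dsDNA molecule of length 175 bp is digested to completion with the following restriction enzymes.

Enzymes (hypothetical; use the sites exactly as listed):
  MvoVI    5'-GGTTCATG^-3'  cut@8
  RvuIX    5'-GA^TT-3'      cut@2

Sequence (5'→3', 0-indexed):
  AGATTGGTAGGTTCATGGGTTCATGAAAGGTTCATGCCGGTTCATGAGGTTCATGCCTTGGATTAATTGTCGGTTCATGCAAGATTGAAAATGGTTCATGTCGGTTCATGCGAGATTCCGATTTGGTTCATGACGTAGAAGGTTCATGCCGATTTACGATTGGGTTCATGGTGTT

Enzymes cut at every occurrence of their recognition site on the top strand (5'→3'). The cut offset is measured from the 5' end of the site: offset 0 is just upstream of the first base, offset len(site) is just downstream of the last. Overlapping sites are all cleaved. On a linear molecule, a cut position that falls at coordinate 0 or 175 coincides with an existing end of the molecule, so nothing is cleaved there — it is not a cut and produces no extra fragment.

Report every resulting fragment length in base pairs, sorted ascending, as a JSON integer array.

Per-enzyme occurrences:
  MvoVI (GGTTCATG, off=8): starts [9, 17, 28, 38, 47, 71, 92, 102, 124, 140, 162] → cuts [17, 25, 36, 46, 55, 79, 100, 110, 132, 148, 170]
  RvuIX (GATT, off=2): starts [1, 60, 82, 113, 119, 150, 157] → cuts [3, 62, 84, 115, 121, 152, 159]

Pooled cuts: [3, 17, 25, 36, 46, 55, 62, 79, 84, 100, 110, 115, 121, 132, 148, 152, 159, 170]

Fragment lengths:
  [0,3): 3 bp
  [3,17): 14 bp
  [17,25): 8 bp
  [25,36): 11 bp
  [36,46): 10 bp
  [46,55): 9 bp
  [55,62): 7 bp
  [62,79): 17 bp
  [79,84): 5 bp
  [84,100): 16 bp
  [100,110): 10 bp
  [110,115): 5 bp
  [115,121): 6 bp
  [121,132): 11 bp
  [132,148): 16 bp
  [148,152): 4 bp
  [152,159): 7 bp
  [159,170): 11 bp
  [170,175): 5 bp

[3,4,5,5,5,6,7,7,8,9,10,10,11,11,11,14,16,16,17]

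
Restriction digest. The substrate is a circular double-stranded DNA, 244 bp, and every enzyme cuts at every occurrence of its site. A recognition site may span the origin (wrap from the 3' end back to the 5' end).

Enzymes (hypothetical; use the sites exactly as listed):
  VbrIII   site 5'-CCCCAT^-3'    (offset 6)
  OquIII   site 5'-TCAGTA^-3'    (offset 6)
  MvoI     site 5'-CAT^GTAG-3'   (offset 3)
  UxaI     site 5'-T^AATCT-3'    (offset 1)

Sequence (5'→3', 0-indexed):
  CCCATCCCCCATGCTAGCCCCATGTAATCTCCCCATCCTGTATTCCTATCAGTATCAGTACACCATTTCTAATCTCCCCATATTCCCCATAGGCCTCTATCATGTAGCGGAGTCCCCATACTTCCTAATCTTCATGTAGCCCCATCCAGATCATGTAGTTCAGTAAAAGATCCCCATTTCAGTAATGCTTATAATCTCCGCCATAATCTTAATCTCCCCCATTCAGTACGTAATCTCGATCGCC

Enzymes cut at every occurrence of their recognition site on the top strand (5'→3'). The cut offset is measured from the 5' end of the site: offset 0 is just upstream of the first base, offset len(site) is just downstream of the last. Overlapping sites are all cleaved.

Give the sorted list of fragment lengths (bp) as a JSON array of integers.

Site scan:
  VbrIII (CCCCAT, off=6): starts [6, 17, 30, 75, 84, 113, 139, 171, 216, 243] → cuts [5, 12, 23, 36, 81, 90, 119, 145, 177, 222]
  OquIII (TCAGTA, off=6): starts [48, 54, 159, 178, 222] → cuts [54, 60, 165, 184, 228]
  MvoI (CATGTAG, off=3): starts [100, 132, 151] → cuts [103, 135, 154]
  UxaI (TAATCT, off=1): starts [24, 69, 125, 191, 203, 209, 230] → cuts [25, 70, 126, 192, 204, 210, 231]

Pooled cuts: [5, 12, 23, 25, 36, 54, 60, 70, 81, 90, 103, 119, 126, 135, 145, 154, 165, 177, 184, 192, 204, 210, 222, 228, 231]

Fragments:
  5→12: 7 bp
  12→23: 11 bp
  23→25: 2 bp
  25→36: 11 bp
  36→54: 18 bp
  54→60: 6 bp
  60→70: 10 bp
  70→81: 11 bp
  81→90: 9 bp
  90→103: 13 bp
  103→119: 16 bp
  119→126: 7 bp
  126→135: 9 bp
  135→145: 10 bp
  145→154: 9 bp
  154→165: 11 bp
  165→177: 12 bp
  177→184: 7 bp
  184→192: 8 bp
  192→204: 12 bp
  204→210: 6 bp
  210→222: 12 bp
  222→228: 6 bp
  228→231: 3 bp
  231→5 (wrap): 244-231+5 = 18 bp

[2,3,6,6,6,7,7,7,8,9,9,9,10,10,11,11,11,11,12,12,12,13,16,18,18]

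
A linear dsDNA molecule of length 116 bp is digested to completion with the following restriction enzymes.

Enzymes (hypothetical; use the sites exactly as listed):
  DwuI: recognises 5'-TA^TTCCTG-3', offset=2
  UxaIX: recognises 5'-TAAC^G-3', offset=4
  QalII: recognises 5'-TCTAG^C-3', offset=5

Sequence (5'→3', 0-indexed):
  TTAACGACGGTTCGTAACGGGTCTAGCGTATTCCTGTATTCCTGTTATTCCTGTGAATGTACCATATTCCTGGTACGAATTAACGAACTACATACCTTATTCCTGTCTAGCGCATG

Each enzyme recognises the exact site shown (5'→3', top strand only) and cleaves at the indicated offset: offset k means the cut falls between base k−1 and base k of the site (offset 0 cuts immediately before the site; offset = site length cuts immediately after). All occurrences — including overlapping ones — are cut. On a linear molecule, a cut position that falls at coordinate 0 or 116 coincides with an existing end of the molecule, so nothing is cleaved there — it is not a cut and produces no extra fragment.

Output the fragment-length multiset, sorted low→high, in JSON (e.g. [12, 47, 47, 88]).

Scan for sites:
  DwuI TATTCCTG/2: at [28, 36, 45, 64, 97] ⇒ [30, 38, 47, 66, 99]
  UxaIX TAACG/4: at [1, 14, 80] ⇒ [5, 18, 84]
  QalII TCTAGC/5: at [21, 105] ⇒ [26, 110]

All cut coordinates (distinct, sorted): [5, 18, 26, 30, 38, 47, 66, 84, 99, 110]

Fragments:
  [0,5): 5 bp
  [5,18): 13 bp
  [18,26): 8 bp
  [26,30): 4 bp
  [30,38): 8 bp
  [38,47): 9 bp
  [47,66): 19 bp
  [66,84): 18 bp
  [84,99): 15 bp
  [99,110): 11 bp
  [110,116): 6 bp

[4,5,6,8,8,9,11,13,15,18,19]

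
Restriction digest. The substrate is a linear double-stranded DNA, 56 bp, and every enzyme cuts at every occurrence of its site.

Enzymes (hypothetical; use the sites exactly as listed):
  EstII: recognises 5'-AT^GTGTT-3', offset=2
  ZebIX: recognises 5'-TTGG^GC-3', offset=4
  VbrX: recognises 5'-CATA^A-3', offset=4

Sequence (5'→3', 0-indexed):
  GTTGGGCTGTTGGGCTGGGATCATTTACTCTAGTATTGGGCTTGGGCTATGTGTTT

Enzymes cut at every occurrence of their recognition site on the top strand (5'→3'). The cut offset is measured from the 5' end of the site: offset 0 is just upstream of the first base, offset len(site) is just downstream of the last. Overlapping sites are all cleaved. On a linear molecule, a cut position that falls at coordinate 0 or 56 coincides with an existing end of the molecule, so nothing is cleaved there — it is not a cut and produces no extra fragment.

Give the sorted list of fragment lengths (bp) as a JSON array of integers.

Per-enzyme occurrences:
  EstII (ATGTGTT, off=2): starts [48] → cuts [50]
  ZebIX (TTGGGC, off=4): starts [1, 9, 35, 41] → cuts [5, 13, 39, 45]
  VbrX (CATAA, off=4): no sites

All cut coordinates (distinct, sorted): [5, 13, 39, 45, 50]

Fragments:
  [0,5): 5 bp
  [5,13): 8 bp
  [13,39): 26 bp
  [39,45): 6 bp
  [45,50): 5 bp
  [50,56): 6 bp

[5,5,6,6,8,26]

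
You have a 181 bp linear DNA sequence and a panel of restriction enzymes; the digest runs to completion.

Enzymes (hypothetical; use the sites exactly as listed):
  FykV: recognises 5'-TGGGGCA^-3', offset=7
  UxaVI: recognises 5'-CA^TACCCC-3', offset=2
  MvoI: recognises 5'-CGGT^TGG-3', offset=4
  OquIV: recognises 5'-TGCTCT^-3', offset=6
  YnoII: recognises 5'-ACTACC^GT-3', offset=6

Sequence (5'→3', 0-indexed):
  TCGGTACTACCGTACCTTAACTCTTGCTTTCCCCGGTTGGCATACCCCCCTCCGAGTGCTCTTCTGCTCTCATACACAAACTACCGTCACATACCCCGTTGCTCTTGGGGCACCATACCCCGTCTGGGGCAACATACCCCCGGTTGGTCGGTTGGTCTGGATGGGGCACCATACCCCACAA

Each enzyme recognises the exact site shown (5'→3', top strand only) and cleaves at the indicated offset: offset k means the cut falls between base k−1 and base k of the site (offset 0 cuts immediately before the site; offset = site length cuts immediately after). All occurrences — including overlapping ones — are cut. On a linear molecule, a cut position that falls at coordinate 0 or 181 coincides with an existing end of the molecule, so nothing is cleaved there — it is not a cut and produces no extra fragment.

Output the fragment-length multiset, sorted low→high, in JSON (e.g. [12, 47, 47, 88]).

[3,3,3,5,6,7,8,8,10,10,11,14,15,16,16,20,26]

Site scan:
  FykV (TGGGGCA, off=7): starts [105, 124, 161] → cuts [112, 131, 168]
  UxaVI (CATACCCC, off=2): starts [40, 89, 113, 132, 169] → cuts [42, 91, 115, 134, 171]
  MvoI (CGGTTGG, off=4): starts [33, 140, 148] → cuts [37, 144, 152]
  OquIV (TGCTCT, off=6): starts [56, 64, 99] → cuts [62, 70, 105]
  YnoII (ACTACCGT, off=6): starts [5, 79] → cuts [11, 85]

All cut coordinates (distinct, sorted): [11, 37, 42, 62, 70, 85, 91, 105, 112, 115, 131, 134, 144, 152, 168, 171]

Fragments:
  [0,11): 11 bp
  [11,37): 26 bp
  [37,42): 5 bp
  [42,62): 20 bp
  [62,70): 8 bp
  [70,85): 15 bp
  [85,91): 6 bp
  [91,105): 14 bp
  [105,112): 7 bp
  [112,115): 3 bp
  [115,131): 16 bp
  [131,134): 3 bp
  [134,144): 10 bp
  [144,152): 8 bp
  [152,168): 16 bp
  [168,171): 3 bp
  [171,181): 10 bp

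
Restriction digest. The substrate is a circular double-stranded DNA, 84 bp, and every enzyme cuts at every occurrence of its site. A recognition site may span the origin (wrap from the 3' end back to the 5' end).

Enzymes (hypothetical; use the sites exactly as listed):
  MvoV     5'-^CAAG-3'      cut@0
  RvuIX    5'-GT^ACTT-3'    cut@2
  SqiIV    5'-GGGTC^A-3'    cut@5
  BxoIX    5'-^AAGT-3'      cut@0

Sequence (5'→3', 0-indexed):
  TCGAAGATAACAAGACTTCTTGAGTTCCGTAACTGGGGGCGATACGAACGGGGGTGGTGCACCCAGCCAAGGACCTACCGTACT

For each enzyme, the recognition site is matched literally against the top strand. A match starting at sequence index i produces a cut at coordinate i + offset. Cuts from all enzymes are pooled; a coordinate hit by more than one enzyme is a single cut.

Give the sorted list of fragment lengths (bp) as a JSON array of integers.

[13,14,57]

Scan for sites:
  MvoV CAAG/0: at [10, 67] ⇒ [10, 67]
  RvuIX GTACTT/2: at [79] ⇒ [81]
  SqiIV (GGGTCA, off=5): no sites
  BxoIX (AAGT, off=0): no sites

Pooled cuts: [10, 67, 81]

Fragment lengths:
  10→67: 57 bp
  67→81: 14 bp
  81→10 (wrap): 84-81+10 = 13 bp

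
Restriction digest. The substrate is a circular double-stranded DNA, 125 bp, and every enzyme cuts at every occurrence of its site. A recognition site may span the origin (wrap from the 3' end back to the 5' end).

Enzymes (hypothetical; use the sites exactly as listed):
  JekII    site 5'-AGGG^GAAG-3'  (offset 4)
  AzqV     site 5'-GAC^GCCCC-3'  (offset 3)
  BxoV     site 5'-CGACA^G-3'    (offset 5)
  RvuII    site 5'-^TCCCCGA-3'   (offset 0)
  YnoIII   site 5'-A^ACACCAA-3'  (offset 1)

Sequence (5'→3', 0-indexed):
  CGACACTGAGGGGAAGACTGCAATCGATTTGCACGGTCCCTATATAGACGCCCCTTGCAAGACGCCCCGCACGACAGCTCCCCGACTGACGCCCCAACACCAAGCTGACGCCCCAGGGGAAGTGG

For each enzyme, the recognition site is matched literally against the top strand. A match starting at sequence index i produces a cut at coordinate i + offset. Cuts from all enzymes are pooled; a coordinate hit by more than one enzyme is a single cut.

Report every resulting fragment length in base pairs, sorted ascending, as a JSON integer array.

Per-enzyme occurrences:
  JekII AGGGGAAG/4: at [8, 114] ⇒ [12, 118]
  AzqV GACGCCCC/3: at [46, 60, 87, 106] ⇒ [49, 63, 90, 109]
  BxoV CGACAG/5: at [71] ⇒ [76]
  RvuII TCCCCGA/0: at [78] ⇒ [78]
  YnoIII AACACCAA/1: at [95] ⇒ [96]

Pooled cuts: [12, 49, 63, 76, 78, 90, 96, 109, 118]

Fragment lengths:
  12→49: 37 bp
  49→63: 14 bp
  63→76: 13 bp
  76→78: 2 bp
  78→90: 12 bp
  90→96: 6 bp
  96→109: 13 bp
  109→118: 9 bp
  118→12 (wrap): 125-118+12 = 19 bp

[2,6,9,12,13,13,14,19,37]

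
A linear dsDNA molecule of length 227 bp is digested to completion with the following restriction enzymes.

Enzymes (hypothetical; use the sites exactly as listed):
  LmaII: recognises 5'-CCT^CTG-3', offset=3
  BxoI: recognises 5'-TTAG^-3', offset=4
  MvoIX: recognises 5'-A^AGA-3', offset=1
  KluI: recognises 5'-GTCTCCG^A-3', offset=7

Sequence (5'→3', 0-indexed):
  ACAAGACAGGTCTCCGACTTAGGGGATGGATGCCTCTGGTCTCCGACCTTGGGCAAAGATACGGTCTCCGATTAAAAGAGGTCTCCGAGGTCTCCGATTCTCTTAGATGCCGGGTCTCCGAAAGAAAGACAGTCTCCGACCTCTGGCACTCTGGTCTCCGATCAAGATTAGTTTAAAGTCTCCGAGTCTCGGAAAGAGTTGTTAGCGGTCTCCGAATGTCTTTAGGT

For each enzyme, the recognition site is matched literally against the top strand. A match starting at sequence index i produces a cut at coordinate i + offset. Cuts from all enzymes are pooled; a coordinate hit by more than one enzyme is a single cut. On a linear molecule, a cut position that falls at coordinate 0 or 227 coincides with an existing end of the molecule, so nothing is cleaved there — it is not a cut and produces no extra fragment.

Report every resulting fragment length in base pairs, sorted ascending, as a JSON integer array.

[2,2,3,4,4,4,6,6,7,9,9,10,10,10,11,11,11,11,12,13,13,13,14,14,18]

Scan for sites:
  LmaII CCTCTG/3: at [32, 139] ⇒ [35, 142]
  BxoI TTAG/4: at [18, 102, 167, 201, 221] ⇒ [22, 106, 171, 205, 225]
  MvoIX AAGA/1: at [2, 55, 75, 121, 125, 163, 193] ⇒ [3, 56, 76, 122, 126, 164, 194]
  KluI GTCTCCGA/7: at [9, 38, 63, 80, 89, 113, 131, 153, 177, 207] ⇒ [16, 45, 70, 87, 96, 120, 138, 160, 184, 214]

Pooled cuts: [3, 16, 22, 35, 45, 56, 70, 76, 87, 96, 106, 120, 122, 126, 138, 142, 160, 164, 171, 184, 194, 205, 214, 225]

Fragment lengths:
  [0,3): 3 bp
  [3,16): 13 bp
  [16,22): 6 bp
  [22,35): 13 bp
  [35,45): 10 bp
  [45,56): 11 bp
  [56,70): 14 bp
  [70,76): 6 bp
  [76,87): 11 bp
  [87,96): 9 bp
  [96,106): 10 bp
  [106,120): 14 bp
  [120,122): 2 bp
  [122,126): 4 bp
  [126,138): 12 bp
  [138,142): 4 bp
  [142,160): 18 bp
  [160,164): 4 bp
  [164,171): 7 bp
  [171,184): 13 bp
  [184,194): 10 bp
  [194,205): 11 bp
  [205,214): 9 bp
  [214,225): 11 bp
  [225,227): 2 bp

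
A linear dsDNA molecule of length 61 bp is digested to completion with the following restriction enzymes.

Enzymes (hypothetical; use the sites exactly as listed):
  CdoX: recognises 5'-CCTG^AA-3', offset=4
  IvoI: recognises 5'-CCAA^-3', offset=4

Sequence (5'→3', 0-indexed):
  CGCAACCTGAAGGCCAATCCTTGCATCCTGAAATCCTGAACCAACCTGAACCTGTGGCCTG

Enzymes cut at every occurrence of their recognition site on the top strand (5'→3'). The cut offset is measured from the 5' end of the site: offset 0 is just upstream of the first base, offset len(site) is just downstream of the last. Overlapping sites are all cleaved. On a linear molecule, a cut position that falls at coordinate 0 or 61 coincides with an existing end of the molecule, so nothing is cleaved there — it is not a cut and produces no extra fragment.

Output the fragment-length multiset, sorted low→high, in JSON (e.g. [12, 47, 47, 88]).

Site scan:
  CdoX (CCTGAA, off=4): starts [5, 26, 34, 44] → cuts [9, 30, 38, 48]
  IvoI (CCAA, off=4): starts [13, 40] → cuts [17, 44]

Pooled cuts: [9, 17, 30, 38, 44, 48]

Fragment lengths:
  [0,9): 9 bp
  [9,17): 8 bp
  [17,30): 13 bp
  [30,38): 8 bp
  [38,44): 6 bp
  [44,48): 4 bp
  [48,61): 13 bp

[4,6,8,8,9,13,13]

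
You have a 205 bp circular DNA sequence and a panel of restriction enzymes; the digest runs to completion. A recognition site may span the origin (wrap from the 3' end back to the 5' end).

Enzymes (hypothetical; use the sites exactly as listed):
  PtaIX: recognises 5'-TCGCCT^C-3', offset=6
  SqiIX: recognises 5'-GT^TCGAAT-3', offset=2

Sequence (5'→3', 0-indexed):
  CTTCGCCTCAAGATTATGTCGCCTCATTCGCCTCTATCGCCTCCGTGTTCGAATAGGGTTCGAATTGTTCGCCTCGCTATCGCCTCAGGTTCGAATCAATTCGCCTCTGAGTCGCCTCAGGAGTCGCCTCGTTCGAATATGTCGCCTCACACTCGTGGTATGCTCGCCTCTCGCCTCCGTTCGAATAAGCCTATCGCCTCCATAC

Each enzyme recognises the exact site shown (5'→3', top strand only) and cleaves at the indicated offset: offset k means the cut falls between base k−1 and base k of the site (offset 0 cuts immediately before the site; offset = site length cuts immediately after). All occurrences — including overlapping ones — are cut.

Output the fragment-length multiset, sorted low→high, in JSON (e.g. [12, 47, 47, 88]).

[3,4,5,6,7,9,9,11,11,11,12,14,15,15,16,16,19,22]

Per-enzyme occurrences:
  PtaIX (TCGCCTC, off=6): starts [2, 18, 27, 36, 68, 79, 100, 111, 123, 141, 163, 170, 193] → cuts [8, 24, 33, 42, 74, 85, 106, 117, 129, 147, 169, 176, 199]
  SqiIX (GTTCGAAT, off=2): starts [46, 57, 88, 130, 178] → cuts [48, 59, 90, 132, 180]

Pooled cuts: [8, 24, 33, 42, 48, 59, 74, 85, 90, 106, 117, 129, 132, 147, 169, 176, 180, 199]

Fragment lengths:
  8→24: 16 bp
  24→33: 9 bp
  33→42: 9 bp
  42→48: 6 bp
  48→59: 11 bp
  59→74: 15 bp
  74→85: 11 bp
  85→90: 5 bp
  90→106: 16 bp
  106→117: 11 bp
  117→129: 12 bp
  129→132: 3 bp
  132→147: 15 bp
  147→169: 22 bp
  169→176: 7 bp
  176→180: 4 bp
  180→199: 19 bp
  199→8 (wrap): 205-199+8 = 14 bp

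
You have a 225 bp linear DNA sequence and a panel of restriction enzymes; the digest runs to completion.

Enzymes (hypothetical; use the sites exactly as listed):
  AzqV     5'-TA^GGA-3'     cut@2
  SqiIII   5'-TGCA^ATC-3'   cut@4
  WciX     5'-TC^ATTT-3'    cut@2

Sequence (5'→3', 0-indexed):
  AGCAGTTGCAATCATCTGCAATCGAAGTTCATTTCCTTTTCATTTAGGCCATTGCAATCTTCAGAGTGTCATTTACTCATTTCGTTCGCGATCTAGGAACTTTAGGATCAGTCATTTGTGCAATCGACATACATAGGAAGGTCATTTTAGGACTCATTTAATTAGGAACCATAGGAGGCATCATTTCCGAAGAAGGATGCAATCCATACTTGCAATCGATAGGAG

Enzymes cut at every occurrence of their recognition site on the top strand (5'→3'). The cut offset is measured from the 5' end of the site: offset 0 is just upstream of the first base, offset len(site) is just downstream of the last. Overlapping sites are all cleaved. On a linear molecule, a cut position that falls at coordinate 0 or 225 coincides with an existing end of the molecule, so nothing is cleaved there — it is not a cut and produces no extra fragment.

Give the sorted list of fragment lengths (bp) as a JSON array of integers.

Site scan:
  AzqV (TAGGA, off=2): starts [93, 102, 133, 147, 162, 171, 219] → cuts [95, 104, 135, 149, 164, 173, 221]
  SqiIII (TGCAATC, off=4): starts [6, 16, 52, 118, 197, 210] → cuts [10, 20, 56, 122, 201, 214]
  WciX (TCATTT, off=2): starts [28, 39, 68, 76, 111, 141, 153, 180] → cuts [30, 41, 70, 78, 113, 143, 155, 182]

All cut coordinates (distinct, sorted): [10, 20, 30, 41, 56, 70, 78, 95, 104, 113, 122, 135, 143, 149, 155, 164, 173, 182, 201, 214, 221]

Fragments:
  [0,10): 10 bp
  [10,20): 10 bp
  [20,30): 10 bp
  [30,41): 11 bp
  [41,56): 15 bp
  [56,70): 14 bp
  [70,78): 8 bp
  [78,95): 17 bp
  [95,104): 9 bp
  [104,113): 9 bp
  [113,122): 9 bp
  [122,135): 13 bp
  [135,143): 8 bp
  [143,149): 6 bp
  [149,155): 6 bp
  [155,164): 9 bp
  [164,173): 9 bp
  [173,182): 9 bp
  [182,201): 19 bp
  [201,214): 13 bp
  [214,221): 7 bp
  [221,225): 4 bp

[4,6,6,7,8,8,9,9,9,9,9,9,10,10,10,11,13,13,14,15,17,19]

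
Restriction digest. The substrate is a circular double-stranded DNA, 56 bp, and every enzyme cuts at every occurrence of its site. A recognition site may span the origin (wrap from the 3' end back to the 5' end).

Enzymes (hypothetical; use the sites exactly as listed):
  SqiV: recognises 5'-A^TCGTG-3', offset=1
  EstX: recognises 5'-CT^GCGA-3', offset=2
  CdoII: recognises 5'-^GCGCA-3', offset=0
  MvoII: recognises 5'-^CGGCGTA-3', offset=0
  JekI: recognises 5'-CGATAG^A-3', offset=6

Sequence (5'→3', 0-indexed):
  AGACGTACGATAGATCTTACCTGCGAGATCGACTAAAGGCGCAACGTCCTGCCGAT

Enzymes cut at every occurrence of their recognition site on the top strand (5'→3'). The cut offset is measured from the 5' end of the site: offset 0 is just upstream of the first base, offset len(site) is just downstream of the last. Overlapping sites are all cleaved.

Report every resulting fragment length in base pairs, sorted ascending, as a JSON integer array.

Site scan:
  SqiV (ATCGTG, off=1): no sites
  EstX CTGCGA/2: at [20] ⇒ [22]
  CdoII GCGCA/0: at [38] ⇒ [38]
  MvoII (CGGCGTA, off=0): no sites
  JekI CGATAGA/6: at [7, 52] ⇒ [2, 13]

All cut coordinates (distinct, sorted): [2, 13, 22, 38]

Fragment lengths:
  2→13: 11 bp
  13→22: 9 bp
  22→38: 16 bp
  38→2 (wrap): 56-38+2 = 20 bp

[9,11,16,20]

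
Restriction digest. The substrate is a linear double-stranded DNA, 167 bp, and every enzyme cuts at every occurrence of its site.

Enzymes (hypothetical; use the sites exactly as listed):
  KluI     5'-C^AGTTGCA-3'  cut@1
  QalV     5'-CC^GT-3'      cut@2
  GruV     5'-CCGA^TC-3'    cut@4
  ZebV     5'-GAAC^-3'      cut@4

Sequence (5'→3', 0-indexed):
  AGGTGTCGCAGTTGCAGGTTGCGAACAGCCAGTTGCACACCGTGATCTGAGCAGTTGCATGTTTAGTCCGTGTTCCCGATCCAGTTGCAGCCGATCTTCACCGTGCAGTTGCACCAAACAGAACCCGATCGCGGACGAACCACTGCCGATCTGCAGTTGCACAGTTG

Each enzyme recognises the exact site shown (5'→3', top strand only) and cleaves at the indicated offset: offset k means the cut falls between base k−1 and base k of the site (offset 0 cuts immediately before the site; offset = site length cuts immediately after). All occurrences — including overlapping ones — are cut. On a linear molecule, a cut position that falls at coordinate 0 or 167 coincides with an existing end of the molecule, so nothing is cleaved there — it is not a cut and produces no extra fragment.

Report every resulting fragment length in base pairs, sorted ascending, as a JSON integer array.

[3,4,4,4,5,8,9,9,10,11,11,12,12,13,17,17,18]

Site scan:
  KluI (CAGTTGCA, off=1): starts [8, 29, 51, 81, 105, 153] → cuts [9, 30, 52, 82, 106, 154]
  QalV (CCGT, off=2): starts [39, 67, 100] → cuts [41, 69, 102]
  GruV (CCGATC, off=4): starts [75, 90, 124, 145] → cuts [79, 94, 128, 149]
  ZebV (GAAC, off=4): starts [22, 120, 136] → cuts [26, 124, 140]

All cut coordinates (distinct, sorted): [9, 26, 30, 41, 52, 69, 79, 82, 94, 102, 106, 124, 128, 140, 149, 154]

Fragment lengths:
  [0,9): 9 bp
  [9,26): 17 bp
  [26,30): 4 bp
  [30,41): 11 bp
  [41,52): 11 bp
  [52,69): 17 bp
  [69,79): 10 bp
  [79,82): 3 bp
  [82,94): 12 bp
  [94,102): 8 bp
  [102,106): 4 bp
  [106,124): 18 bp
  [124,128): 4 bp
  [128,140): 12 bp
  [140,149): 9 bp
  [149,154): 5 bp
  [154,167): 13 bp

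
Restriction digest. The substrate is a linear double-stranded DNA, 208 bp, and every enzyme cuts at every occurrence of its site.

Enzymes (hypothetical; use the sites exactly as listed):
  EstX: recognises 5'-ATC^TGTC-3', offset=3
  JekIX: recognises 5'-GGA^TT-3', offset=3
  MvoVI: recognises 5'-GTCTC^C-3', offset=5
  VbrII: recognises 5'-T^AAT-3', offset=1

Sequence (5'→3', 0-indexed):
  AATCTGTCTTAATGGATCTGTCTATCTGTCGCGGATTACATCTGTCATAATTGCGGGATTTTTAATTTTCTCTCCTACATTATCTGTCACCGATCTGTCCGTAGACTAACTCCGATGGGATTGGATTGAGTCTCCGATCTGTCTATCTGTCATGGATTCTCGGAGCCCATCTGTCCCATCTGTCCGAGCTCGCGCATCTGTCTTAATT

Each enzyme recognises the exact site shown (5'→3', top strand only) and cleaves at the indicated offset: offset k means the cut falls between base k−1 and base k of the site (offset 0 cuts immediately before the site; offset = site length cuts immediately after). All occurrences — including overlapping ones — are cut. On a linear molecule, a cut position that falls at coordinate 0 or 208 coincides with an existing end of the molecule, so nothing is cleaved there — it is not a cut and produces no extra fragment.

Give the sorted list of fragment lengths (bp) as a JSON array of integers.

[4,4,5,5,5,6,6,6,7,8,8,8,9,9,9,9,10,11,15,18,21,25]

Scan for sites:
  EstX (ATCTGTC, off=3): starts [1, 15, 23, 39, 81, 92, 136, 144, 168, 177, 195] → cuts [4, 18, 26, 42, 84, 95, 139, 147, 171, 180, 198]
  JekIX (GGATT, off=3): starts [32, 55, 117, 122, 153] → cuts [35, 58, 120, 125, 156]
  MvoVI (GTCTCC, off=5): starts [129] → cuts [134]
  VbrII (TAAT, off=1): starts [9, 47, 62, 203] → cuts [10, 48, 63, 204]

Pooled cuts: [4, 10, 18, 26, 35, 42, 48, 58, 63, 84, 95, 120, 125, 134, 139, 147, 156, 171, 180, 198, 204]

Fragment lengths:
  [0,4): 4 bp
  [4,10): 6 bp
  [10,18): 8 bp
  [18,26): 8 bp
  [26,35): 9 bp
  [35,42): 7 bp
  [42,48): 6 bp
  [48,58): 10 bp
  [58,63): 5 bp
  [63,84): 21 bp
  [84,95): 11 bp
  [95,120): 25 bp
  [120,125): 5 bp
  [125,134): 9 bp
  [134,139): 5 bp
  [139,147): 8 bp
  [147,156): 9 bp
  [156,171): 15 bp
  [171,180): 9 bp
  [180,198): 18 bp
  [198,204): 6 bp
  [204,208): 4 bp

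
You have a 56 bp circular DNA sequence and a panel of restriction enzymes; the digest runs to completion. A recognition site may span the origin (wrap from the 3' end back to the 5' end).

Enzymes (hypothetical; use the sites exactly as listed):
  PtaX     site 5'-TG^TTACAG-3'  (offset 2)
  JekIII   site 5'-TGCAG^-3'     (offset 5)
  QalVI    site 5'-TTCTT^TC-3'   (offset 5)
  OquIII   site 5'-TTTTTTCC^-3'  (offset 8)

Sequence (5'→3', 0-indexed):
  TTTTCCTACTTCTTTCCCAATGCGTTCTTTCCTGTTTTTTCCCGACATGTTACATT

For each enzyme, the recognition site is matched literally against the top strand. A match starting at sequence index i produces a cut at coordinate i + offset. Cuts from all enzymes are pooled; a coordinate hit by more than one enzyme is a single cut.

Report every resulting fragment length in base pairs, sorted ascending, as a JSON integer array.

Per-enzyme occurrences:
  PtaX (TGTTACAG, off=2): no sites
  JekIII (TGCAG, off=5): no sites
  QalVI TTCTTTC/5: at [9, 24] ⇒ [14, 29]
  OquIII TTTTTTCC/8: at [34, 54] ⇒ [6, 42]

Pooled cuts: [6, 14, 29, 42]

Fragment lengths:
  6→14: 8 bp
  14→29: 15 bp
  29→42: 13 bp
  42→6 (wrap): 56-42+6 = 20 bp

[8,13,15,20]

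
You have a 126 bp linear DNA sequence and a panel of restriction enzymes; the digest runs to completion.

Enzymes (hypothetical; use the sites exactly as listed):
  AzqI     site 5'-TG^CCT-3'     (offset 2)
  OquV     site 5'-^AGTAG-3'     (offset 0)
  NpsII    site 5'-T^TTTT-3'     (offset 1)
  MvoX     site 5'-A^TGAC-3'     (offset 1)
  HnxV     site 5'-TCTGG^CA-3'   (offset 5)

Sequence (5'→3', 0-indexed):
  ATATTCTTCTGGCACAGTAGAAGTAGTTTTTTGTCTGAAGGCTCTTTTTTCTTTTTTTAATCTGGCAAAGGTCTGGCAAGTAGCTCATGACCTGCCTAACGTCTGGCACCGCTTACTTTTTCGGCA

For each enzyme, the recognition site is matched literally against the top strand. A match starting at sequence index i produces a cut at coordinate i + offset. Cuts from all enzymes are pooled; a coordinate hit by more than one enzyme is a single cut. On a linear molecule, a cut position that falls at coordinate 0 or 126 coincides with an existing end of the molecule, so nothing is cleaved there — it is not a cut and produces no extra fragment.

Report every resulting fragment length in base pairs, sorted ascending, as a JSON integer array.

[1,1,1,1,2,3,6,6,6,7,9,9,11,11,11,12,12,17]

Site scan:
  AzqI TGCCT/2: at [92] ⇒ [94]
  OquV AGTAG/0: at [15, 21, 78] ⇒ [15, 21, 78]
  NpsII TTTTT/1: at [26, 27, 44, 45, 51, 52, 53, 116] ⇒ [27, 28, 45, 46, 52, 53, 54, 117]
  MvoX ATGAC/1: at [86] ⇒ [87]
  HnxV TCTGGCA/5: at [7, 60, 71, 101] ⇒ [12, 65, 76, 106]

Pooled cuts: [12, 15, 21, 27, 28, 45, 46, 52, 53, 54, 65, 76, 78, 87, 94, 106, 117]

Fragment lengths:
  [0,12): 12 bp
  [12,15): 3 bp
  [15,21): 6 bp
  [21,27): 6 bp
  [27,28): 1 bp
  [28,45): 17 bp
  [45,46): 1 bp
  [46,52): 6 bp
  [52,53): 1 bp
  [53,54): 1 bp
  [54,65): 11 bp
  [65,76): 11 bp
  [76,78): 2 bp
  [78,87): 9 bp
  [87,94): 7 bp
  [94,106): 12 bp
  [106,117): 11 bp
  [117,126): 9 bp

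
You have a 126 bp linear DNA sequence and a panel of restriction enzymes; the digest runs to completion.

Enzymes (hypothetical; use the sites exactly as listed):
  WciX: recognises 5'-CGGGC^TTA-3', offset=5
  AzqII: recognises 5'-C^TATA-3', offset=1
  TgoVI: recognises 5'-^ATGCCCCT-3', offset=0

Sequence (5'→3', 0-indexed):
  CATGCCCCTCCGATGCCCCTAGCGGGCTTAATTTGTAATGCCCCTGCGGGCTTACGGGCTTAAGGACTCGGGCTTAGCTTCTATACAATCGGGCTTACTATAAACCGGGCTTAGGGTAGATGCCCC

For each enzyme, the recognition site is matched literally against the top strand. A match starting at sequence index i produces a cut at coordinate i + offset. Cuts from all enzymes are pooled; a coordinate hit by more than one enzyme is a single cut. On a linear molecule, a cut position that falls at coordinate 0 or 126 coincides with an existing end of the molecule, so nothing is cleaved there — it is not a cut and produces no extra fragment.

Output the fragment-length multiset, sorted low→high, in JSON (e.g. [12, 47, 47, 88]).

[1,4,8,8,10,11,12,13,14,14,15,16]

Per-enzyme occurrences:
  WciX CGGGCTTA/5: at [22, 46, 54, 68, 89, 105] ⇒ [27, 51, 59, 73, 94, 110]
  AzqII CTATA/1: at [80, 97] ⇒ [81, 98]
  TgoVI ATGCCCCT/0: at [1, 12, 37] ⇒ [1, 12, 37]

Pooled cuts: [1, 12, 27, 37, 51, 59, 73, 81, 94, 98, 110]

Fragments:
  [0,1): 1 bp
  [1,12): 11 bp
  [12,27): 15 bp
  [27,37): 10 bp
  [37,51): 14 bp
  [51,59): 8 bp
  [59,73): 14 bp
  [73,81): 8 bp
  [81,94): 13 bp
  [94,98): 4 bp
  [98,110): 12 bp
  [110,126): 16 bp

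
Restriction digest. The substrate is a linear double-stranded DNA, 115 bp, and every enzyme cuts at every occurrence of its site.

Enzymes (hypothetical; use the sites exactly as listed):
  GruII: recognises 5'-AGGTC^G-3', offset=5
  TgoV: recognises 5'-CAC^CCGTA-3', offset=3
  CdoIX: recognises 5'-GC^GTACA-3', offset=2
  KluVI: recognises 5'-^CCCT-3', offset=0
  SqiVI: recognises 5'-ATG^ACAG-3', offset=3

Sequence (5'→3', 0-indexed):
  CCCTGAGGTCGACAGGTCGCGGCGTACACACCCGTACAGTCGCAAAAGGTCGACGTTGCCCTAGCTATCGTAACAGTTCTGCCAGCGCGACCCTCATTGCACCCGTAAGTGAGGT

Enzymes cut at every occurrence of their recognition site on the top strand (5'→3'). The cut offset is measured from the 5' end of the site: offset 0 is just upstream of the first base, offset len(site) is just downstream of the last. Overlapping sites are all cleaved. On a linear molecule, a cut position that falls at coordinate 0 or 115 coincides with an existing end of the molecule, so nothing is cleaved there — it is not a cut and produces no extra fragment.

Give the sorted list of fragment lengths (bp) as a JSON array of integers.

Per-enzyme occurrences:
  GruII (AGGTCG, off=5): starts [5, 13, 46] → cuts [10, 18, 51]
  TgoV (CACCCGTA, off=3): starts [28, 99] → cuts [31, 102]
  CdoIX (GCGTACA, off=2): starts [21] → cuts [23]
  KluVI (CCCT, off=0): starts [0, 58, 90] → cuts [58, 90] (position 0 is a terminus of the linear molecule — no cut)
  SqiVI (ATGACAG, off=3): no sites

All cut coordinates (distinct, sorted): [10, 18, 23, 31, 51, 58, 90, 102]

Fragment lengths:
  [0,10): 10 bp
  [10,18): 8 bp
  [18,23): 5 bp
  [23,31): 8 bp
  [31,51): 20 bp
  [51,58): 7 bp
  [58,90): 32 bp
  [90,102): 12 bp
  [102,115): 13 bp

[5,7,8,8,10,12,13,20,32]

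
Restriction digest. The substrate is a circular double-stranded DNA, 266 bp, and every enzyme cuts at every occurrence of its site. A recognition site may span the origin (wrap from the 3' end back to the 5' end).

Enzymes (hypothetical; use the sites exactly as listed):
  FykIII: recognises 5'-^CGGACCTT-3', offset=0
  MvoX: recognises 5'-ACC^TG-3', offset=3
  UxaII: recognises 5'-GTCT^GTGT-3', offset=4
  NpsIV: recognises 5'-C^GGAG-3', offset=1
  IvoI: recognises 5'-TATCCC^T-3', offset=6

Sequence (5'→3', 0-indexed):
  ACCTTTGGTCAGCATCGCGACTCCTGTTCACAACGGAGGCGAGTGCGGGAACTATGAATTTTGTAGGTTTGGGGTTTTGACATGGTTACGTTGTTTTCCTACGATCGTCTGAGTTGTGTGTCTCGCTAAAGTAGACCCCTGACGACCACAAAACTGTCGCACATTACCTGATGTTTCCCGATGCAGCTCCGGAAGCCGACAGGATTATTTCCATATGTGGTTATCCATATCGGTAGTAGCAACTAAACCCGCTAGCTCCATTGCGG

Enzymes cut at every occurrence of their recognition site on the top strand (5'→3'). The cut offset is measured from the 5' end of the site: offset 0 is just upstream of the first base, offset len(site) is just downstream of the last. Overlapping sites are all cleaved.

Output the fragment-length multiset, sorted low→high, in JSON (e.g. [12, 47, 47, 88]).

Site scan:
  FykIII (CGGACCTT, off=0): starts [263] → cuts [263]
  MvoX (ACCTG, off=3): starts [165] → cuts [168]
  UxaII (GTCTGTGT, off=4): no sites
  NpsIV (CGGAG, off=1): starts [33] → cuts [34]
  IvoI (TATCCCT, off=6): no sites

All cut coordinates (distinct, sorted): [34, 168, 263]

Fragment lengths:
  34→168: 134 bp
  168→263: 95 bp
  263→34 (wrap): 266-263+34 = 37 bp

[37,95,134]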